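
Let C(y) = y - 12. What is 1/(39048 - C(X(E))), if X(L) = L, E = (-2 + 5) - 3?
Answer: 1/39060 ≈ 2.5602e-5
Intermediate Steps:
E = 0 (E = 3 - 3 = 0)
C(y) = -12 + y
1/(39048 - C(X(E))) = 1/(39048 - (-12 + 0)) = 1/(39048 - 1*(-12)) = 1/(39048 + 12) = 1/39060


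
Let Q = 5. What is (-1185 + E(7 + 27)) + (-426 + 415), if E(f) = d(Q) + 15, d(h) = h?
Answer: -1176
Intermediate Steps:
E(f) = 20 (E(f) = 5 + 15 = 20)
(-1185 + E(7 + 27)) + (-426 + 415) = (-1185 + 20) + (-426 + 415) = -1165 - 11 = -1176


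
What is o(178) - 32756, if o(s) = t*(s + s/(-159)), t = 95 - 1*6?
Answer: -2705168/159 ≈ -17014.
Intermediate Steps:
t = 89 (t = 95 - 6 = 89)
o(s) = 14062*s/159 (o(s) = 89*(s + s/(-159)) = 89*(s + s*(-1/159)) = 89*(s - s/159) = 89*(158*s/159) = 14062*s/159)
o(178) - 32756 = (14062/159)*178 - 32756 = 2503036/159 - 32756 = -2705168/159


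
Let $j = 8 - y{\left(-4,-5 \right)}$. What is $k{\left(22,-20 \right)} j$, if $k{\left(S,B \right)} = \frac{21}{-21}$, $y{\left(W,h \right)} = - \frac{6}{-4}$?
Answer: $- \frac{13}{2} \approx -6.5$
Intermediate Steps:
$y{\left(W,h \right)} = \frac{3}{2}$ ($y{\left(W,h \right)} = \left(-6\right) \left(- \frac{1}{4}\right) = \frac{3}{2}$)
$k{\left(S,B \right)} = -1$ ($k{\left(S,B \right)} = 21 \left(- \frac{1}{21}\right) = -1$)
$j = \frac{13}{2}$ ($j = 8 - \frac{3}{2} = \frac{13}{2} \approx 6.5$)
$k{\left(22,-20 \right)} j = \left(-1\right) \frac{13}{2} = - \frac{13}{2}$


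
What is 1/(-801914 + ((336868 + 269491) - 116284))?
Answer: -1/311839 ≈ -3.2068e-6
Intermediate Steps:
1/(-801914 + ((336868 + 269491) - 116284)) = 1/(-801914 + (606359 - 116284)) = 1/(-801914 + 490075) = 1/(-311839) = -1/311839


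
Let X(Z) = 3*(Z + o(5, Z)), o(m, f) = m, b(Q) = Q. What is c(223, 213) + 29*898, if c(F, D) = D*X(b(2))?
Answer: 30515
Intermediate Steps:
X(Z) = 15 + 3*Z (X(Z) = 3*(Z + 5) = 3*(5 + Z) = 15 + 3*Z)
c(F, D) = 21*D (c(F, D) = D*(15 + 3*2) = D*(15 + 6) = D*21 = 21*D)
c(223, 213) + 29*898 = 21*213 + 29*898 = 4473 + 26042 = 30515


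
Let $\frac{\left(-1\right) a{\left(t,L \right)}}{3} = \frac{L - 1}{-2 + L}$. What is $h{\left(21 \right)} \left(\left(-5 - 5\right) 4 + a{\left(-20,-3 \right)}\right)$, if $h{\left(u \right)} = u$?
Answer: $- \frac{4452}{5} \approx -890.4$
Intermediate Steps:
$a{\left(t,L \right)} = - \frac{3 \left(-1 + L\right)}{-2 + L}$ ($a{\left(t,L \right)} = - 3 \frac{L - 1}{-2 + L} = - 3 \frac{-1 + L}{-2 + L} = - \frac{3 \left(-1 + L\right)}{-2 + L}$)
$h{\left(21 \right)} \left(\left(-5 - 5\right) 4 + a{\left(-20,-3 \right)}\right) = 21 \left(\left(-5 - 5\right) 4 + \frac{3 \left(1 - -3\right)}{-2 - 3}\right) = 21 \left(\left(-10\right) 4 + \frac{3 \left(1 + 3\right)}{-5}\right) = 21 \left(-40 + 3 \left(- \frac{1}{5}\right) 4\right) = 21 \left(-40 - \frac{12}{5}\right) = 21 \left(- \frac{212}{5}\right) = - \frac{4452}{5}$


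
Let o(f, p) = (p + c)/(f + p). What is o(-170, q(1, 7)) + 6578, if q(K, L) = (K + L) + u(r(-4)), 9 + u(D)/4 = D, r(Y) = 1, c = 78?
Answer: 638039/97 ≈ 6577.7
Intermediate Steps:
u(D) = -36 + 4*D
q(K, L) = -32 + K + L (q(K, L) = (K + L) + (-36 + 4*1) = (K + L) + (-36 + 4) = (K + L) - 32 = -32 + K + L)
o(f, p) = (78 + p)/(f + p) (o(f, p) = (p + 78)/(f + p) = (78 + p)/(f + p))
o(-170, q(1, 7)) + 6578 = (78 + (-32 + 1 + 7))/(-170 + (-32 + 1 + 7)) + 6578 = (78 - 24)/(-170 - 24) + 6578 = 54/(-194) + 6578 = -1/194*54 + 6578 = -27/97 + 6578 = 638039/97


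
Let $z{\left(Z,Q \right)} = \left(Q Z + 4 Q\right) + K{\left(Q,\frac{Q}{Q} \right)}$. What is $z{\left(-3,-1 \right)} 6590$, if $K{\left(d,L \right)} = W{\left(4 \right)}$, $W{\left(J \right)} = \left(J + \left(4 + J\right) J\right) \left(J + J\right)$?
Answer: $1891330$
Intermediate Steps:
$W{\left(J \right)} = 2 J \left(J + J \left(4 + J\right)\right)$ ($W{\left(J \right)} = \left(J + J \left(4 + J\right)\right) 2 J = 2 J \left(J + J \left(4 + J\right)\right)$)
$K{\left(d,L \right)} = 288$ ($K{\left(d,L \right)} = 2 \cdot 4^{2} \left(5 + 4\right) = 2 \cdot 16 \cdot 9 = 288$)
$z{\left(Z,Q \right)} = 288 + 4 Q + Q Z$ ($z{\left(Z,Q \right)} = \left(Q Z + 4 Q\right) + 288 = \left(4 Q + Q Z\right) + 288 = 288 + 4 Q + Q Z$)
$z{\left(-3,-1 \right)} 6590 = \left(288 + 4 \left(-1\right) - -3\right) 6590 = \left(288 - 4 + 3\right) 6590 = 287 \cdot 6590 = 1891330$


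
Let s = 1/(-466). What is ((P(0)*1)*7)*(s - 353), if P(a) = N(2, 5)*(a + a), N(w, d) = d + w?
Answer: 0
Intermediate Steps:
s = -1/466 ≈ -0.0021459
P(a) = 14*a (P(a) = (5 + 2)*(a + a) = 7*(2*a) = 14*a)
((P(0)*1)*7)*(s - 353) = (((14*0)*1)*7)*(-1/466 - 353) = ((0*1)*7)*(-164499/466) = (0*7)*(-164499/466) = 0*(-164499/466) = 0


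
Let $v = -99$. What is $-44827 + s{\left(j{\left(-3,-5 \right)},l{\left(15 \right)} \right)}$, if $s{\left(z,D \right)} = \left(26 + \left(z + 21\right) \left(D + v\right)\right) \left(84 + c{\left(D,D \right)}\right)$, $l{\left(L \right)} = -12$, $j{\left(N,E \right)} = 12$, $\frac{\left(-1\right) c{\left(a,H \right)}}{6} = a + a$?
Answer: $-874063$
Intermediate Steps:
$c{\left(a,H \right)} = - 12 a$ ($c{\left(a,H \right)} = - 6 \left(a + a\right) = - 6 \cdot 2 a = - 12 a$)
$s{\left(z,D \right)} = \left(26 + \left(-99 + D\right) \left(21 + z\right)\right) \left(84 - 12 D\right)$ ($s{\left(z,D \right)} = \left(26 + \left(z + 21\right) \left(D - 99\right)\right) \left(84 - 12 D\right) = \left(26 + \left(21 + z\right) \left(-99 + D\right)\right) \left(84 - 12 D\right) = \left(26 + \left(-99 + D\right) \left(21 + z\right)\right) \left(84 - 12 D\right)$)
$-44827 + s{\left(j{\left(-3,-5 \right)},l{\left(15 \right)} \right)} = -44827 - \left(589044 + 57024 + 183168\right) = -44827 - \left(808500 + 20736\right) = -44827 - 829236 = -874063$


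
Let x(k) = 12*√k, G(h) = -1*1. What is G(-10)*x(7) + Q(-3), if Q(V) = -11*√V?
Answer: -12*√7 - 11*I*√3 ≈ -31.749 - 19.053*I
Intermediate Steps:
G(h) = -1
G(-10)*x(7) + Q(-3) = -12*√7 - 11*I*√3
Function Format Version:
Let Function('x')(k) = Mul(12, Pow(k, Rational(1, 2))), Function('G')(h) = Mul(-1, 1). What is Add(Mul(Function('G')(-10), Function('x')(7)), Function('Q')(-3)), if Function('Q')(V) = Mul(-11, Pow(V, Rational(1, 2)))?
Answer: Add(Mul(-12, Pow(7, Rational(1, 2))), Mul(-11, I, Pow(3, Rational(1, 2)))) ≈ Add(-31.749, Mul(-19.053, I))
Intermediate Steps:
Function('G')(h) = -1
Add(Mul(Function('G')(-10), Function('x')(7)), Function('Q')(-3)) = Add(Mul(-1, Mul(12, Pow(7, Rational(1, 2)))), Mul(-11, Pow(-3, Rational(1, 2)))) = Add(Mul(-12, Pow(7, Rational(1, 2))), Mul(-11, Mul(I, Pow(3, Rational(1, 2))))) = Add(Mul(-12, Pow(7, Rational(1, 2))), Mul(-11, I, Pow(3, Rational(1, 2))))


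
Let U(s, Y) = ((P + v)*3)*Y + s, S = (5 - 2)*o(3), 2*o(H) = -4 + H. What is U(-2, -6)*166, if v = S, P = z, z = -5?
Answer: 19090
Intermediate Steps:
P = -5
o(H) = -2 + H/2 (o(H) = (-4 + H)/2 = -2 + H/2)
S = -3/2 (S = (5 - 2)*(-2 + (½)*3) = 3*(-2 + 3/2) = 3*(-½) = -3/2 ≈ -1.5000)
v = -3/2 ≈ -1.5000
U(s, Y) = s - 39*Y/2 (U(s, Y) = ((-5 - 3/2)*3)*Y + s = (-13/2*3)*Y + s = -39*Y/2 + s = s - 39*Y/2)
U(-2, -6)*166 = (-2 - 39/2*(-6))*166 = (-2 + 117)*166 = 115*166 = 19090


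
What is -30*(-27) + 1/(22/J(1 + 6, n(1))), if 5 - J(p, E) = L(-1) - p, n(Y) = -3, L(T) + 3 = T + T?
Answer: 17837/22 ≈ 810.77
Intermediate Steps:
L(T) = -3 + 2*T (L(T) = -3 + (T + T) = -3 + 2*T)
J(p, E) = 10 + p (J(p, E) = 5 - ((-3 + 2*(-1)) - p) = 5 - ((-3 - 2) - p) = 5 - (-5 - p) = 5 + (5 + p) = 10 + p)
-30*(-27) + 1/(22/J(1 + 6, n(1))) = -30*(-27) + 1/(22/(10 + (1 + 6))) = 810 + 1/(22/(10 + 7)) = 810 + 1/(22/17) = 810 + 17/22 = 17837/22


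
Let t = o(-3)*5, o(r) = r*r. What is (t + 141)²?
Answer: 34596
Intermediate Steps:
o(r) = r²
t = 45 (t = (-3)²*5 = 9*5 = 45)
(t + 141)² = (45 + 141)² = 186² = 34596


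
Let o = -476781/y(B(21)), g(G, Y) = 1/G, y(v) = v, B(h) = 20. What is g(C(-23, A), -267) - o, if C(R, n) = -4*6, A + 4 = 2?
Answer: 2860681/120 ≈ 23839.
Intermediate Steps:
A = -2 (A = -4 + 2 = -2)
C(R, n) = -24
o = -476781/20 ≈ -23839.
g(C(-23, A), -267) - o = 1/(-24) - 1*(-476781/20) = -1/24 + 476781/20 = 2860681/120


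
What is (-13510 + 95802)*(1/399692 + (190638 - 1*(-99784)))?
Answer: 2388100468064325/99923 ≈ 2.3899e+10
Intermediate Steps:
(-13510 + 95802)*(1/399692 + (190638 - 1*(-99784))) = 82292*(1/399692 + (190638 + 99784)) = 82292*(1/399692 + 290422) = 82292*(116079350025/399692) = 2388100468064325/99923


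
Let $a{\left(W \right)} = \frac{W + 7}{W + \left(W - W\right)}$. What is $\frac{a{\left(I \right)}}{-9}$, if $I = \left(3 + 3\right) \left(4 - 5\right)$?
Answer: $\frac{1}{54} \approx 0.018519$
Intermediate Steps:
$I = -6$ ($I = 6 \left(-1\right) = -6$)
$a{\left(W \right)} = \frac{7 + W}{W}$ ($a{\left(W \right)} = \frac{7 + W}{W + 0} = \frac{7 + W}{W}$)
$\frac{a{\left(I \right)}}{-9} = \frac{\frac{1}{-6} \left(7 - 6\right)}{-9} = - \frac{\left(- \frac{1}{6}\right) 1}{9} = \left(- \frac{1}{9}\right) \left(- \frac{1}{6}\right) = \frac{1}{54}$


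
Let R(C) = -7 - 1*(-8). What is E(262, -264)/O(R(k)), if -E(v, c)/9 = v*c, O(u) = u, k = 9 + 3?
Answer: 622512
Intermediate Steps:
k = 12
R(C) = 1 (R(C) = -7 + 8 = 1)
E(v, c) = -9*c*v (E(v, c) = -9*v*c = -9*c*v)
E(262, -264)/O(R(k)) = -9*(-264)*262/1 = 622512*1 = 622512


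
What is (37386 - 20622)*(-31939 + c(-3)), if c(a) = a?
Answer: -535475688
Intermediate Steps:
(37386 - 20622)*(-31939 + c(-3)) = (37386 - 20622)*(-31939 - 3) = 16764*(-31942) = -535475688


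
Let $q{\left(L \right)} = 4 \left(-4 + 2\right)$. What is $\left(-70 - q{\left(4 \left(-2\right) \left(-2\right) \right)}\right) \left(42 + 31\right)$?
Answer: $-4526$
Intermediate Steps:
$q{\left(L \right)} = -8$ ($q{\left(L \right)} = 4 \left(-2\right) = -8$)
$\left(-70 - q{\left(4 \left(-2\right) \left(-2\right) \right)}\right) \left(42 + 31\right) = \left(-70 - -8\right) \left(42 + 31\right) = \left(-70 + 8\right) 73 = \left(-62\right) 73 = -4526$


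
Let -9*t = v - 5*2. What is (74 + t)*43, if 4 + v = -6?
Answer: 29498/9 ≈ 3277.6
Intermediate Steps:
v = -10 (v = -4 - 6 = -10)
t = 20/9 (t = -(-10 - 5*2)/9 = -(-10 - 10)/9 = -⅑*(-20) = 20/9 ≈ 2.2222)
(74 + t)*43 = (74 + 20/9)*43 = (686/9)*43 = 29498/9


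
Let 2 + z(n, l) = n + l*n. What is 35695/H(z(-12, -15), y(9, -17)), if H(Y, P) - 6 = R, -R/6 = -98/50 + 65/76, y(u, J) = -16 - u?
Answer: 33910250/11997 ≈ 2826.6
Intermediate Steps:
z(n, l) = -2 + n + l*n (z(n, l) = -2 + (n + l*n) = -2 + n + l*n)
R = 6297/950 (R = -6*(-98/50 + 65/76) = -6*(-98*1/50 + 65*(1/76)) = -6*(-49/25 + 65/76) = -6*(-2099/1900) = 6297/950 ≈ 6.6284)
H(Y, P) = 11997/950 (H(Y, P) = 6 + 6297/950 = 11997/950)
35695/H(z(-12, -15), y(9, -17)) = 35695/(11997/950) = 35695*(950/11997) = 33910250/11997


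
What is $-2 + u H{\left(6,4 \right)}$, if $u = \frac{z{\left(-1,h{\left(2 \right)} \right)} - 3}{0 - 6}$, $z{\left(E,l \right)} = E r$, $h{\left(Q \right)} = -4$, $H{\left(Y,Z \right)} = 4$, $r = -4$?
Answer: $- \frac{8}{3} \approx -2.6667$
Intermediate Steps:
$z{\left(E,l \right)} = - 4 E$ ($z{\left(E,l \right)} = E \left(-4\right) = - 4 E$)
$u = - \frac{1}{6}$ ($u = \frac{\left(-4\right) \left(-1\right) - 3}{0 - 6} = \frac{4 - 3}{-6} = 1 \left(- \frac{1}{6}\right) = - \frac{1}{6} \approx -0.16667$)
$-2 + u H{\left(6,4 \right)} = -2 - \frac{2}{3} = - \frac{8}{3}$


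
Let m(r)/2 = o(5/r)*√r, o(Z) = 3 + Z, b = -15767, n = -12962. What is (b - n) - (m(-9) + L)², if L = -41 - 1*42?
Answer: -85310/9 + 7304*I/3 ≈ -9478.9 + 2434.7*I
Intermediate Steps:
L = -83 (L = -41 - 42 = -83)
m(r) = 2*√r*(3 + 5/r) (m(r) = 2*((3 + 5/r)*√r) = 2*(√r*(3 + 5/r)) = 2*√r*(3 + 5/r))
(b - n) - (m(-9) + L)² = (-15767 - 1*(-12962)) - (2*(5 + 3*(-9))/√(-9) - 83)² = (-15767 + 12962) - (2*(-I/3)*(5 - 27) - 83)² = -2805 - (2*(-I/3)*(-22) - 83)² = -2805 - (44*I/3 - 83)² = -2805 - (-83 + 44*I/3)²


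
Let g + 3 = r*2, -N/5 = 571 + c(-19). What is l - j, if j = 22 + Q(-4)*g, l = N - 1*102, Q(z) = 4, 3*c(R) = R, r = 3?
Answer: -8878/3 ≈ -2959.3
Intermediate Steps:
c(R) = R/3
N = -8470/3 (N = -5*(571 + (⅓)*(-19)) = -5*(571 - 19/3) = -5*1694/3 = -8470/3 ≈ -2823.3)
g = 3 (g = -3 + 3*2 = -3 + 6 = 3)
l = -8776/3 (l = -8470/3 - 1*102 = -8470/3 - 102 = -8776/3 ≈ -2925.3)
j = 34 (j = 22 + 4*3 = 22 + 12 = 34)
l - j = -8776/3 - 1*34 = -8776/3 - 34 = -8878/3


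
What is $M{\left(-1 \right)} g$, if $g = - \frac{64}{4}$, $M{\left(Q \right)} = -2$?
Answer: $32$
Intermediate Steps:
$g = -16$ ($g = \left(-64\right) \frac{1}{4} = -16$)
$M{\left(-1 \right)} g = \left(-2\right) \left(-16\right) = 32$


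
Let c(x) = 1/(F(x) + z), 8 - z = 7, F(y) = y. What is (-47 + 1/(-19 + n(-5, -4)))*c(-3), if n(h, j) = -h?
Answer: 659/28 ≈ 23.536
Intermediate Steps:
z = 1 (z = 8 - 1*7 = 8 - 7 = 1)
c(x) = 1/(1 + x) (c(x) = 1/(x + 1) = 1/(1 + x))
(-47 + 1/(-19 + n(-5, -4)))*c(-3) = (-47 + 1/(-19 - 1*(-5)))/(1 - 3) = (-47 + 1/(-19 + 5))/(-2) = (-47 + 1/(-14))*(-1/2) = (-47 - 1/14)*(-1/2) = -659/14*(-1/2) = 659/28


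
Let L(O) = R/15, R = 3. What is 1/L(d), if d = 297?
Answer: 5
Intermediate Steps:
L(O) = 1/5 (L(O) = 3/15 = 3*(1/15) = 1/5)
1/L(d) = 1/(1/5) = 5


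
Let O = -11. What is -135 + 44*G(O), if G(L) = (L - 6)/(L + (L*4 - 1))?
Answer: -1703/14 ≈ -121.64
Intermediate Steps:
G(L) = (-6 + L)/(-1 + 5*L) (G(L) = (-6 + L)/(L + (4*L - 1)) = (-6 + L)/(L + (-1 + 4*L)) = (-6 + L)/(-1 + 5*L))
-135 + 44*G(O) = -135 + 44*((-6 - 11)/(-1 + 5*(-11))) = -135 + 44*(-17/(-1 - 55)) = -135 + 44*(-17/(-56)) = -135 + 44*(-1/56*(-17)) = -135 + 44*(17/56) = -135 + 187/14 = -1703/14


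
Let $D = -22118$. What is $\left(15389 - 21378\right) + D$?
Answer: $-28107$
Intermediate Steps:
$\left(15389 - 21378\right) + D = \left(15389 - 21378\right) - 22118 = -5989 - 22118 = -28107$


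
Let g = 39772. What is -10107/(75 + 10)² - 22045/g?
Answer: -561250729/287352700 ≈ -1.9532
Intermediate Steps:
-10107/(75 + 10)² - 22045/g = -10107/(75 + 10)² - 22045/39772 = -10107/(85²) - 22045*1/39772 = -10107/7225 - 22045/39772 = -561250729/287352700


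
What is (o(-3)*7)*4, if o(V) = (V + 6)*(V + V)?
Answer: -504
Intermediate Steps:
o(V) = 2*V*(6 + V) (o(V) = (6 + V)*(2*V) = 2*V*(6 + V))
(o(-3)*7)*4 = ((2*(-3)*(6 - 3))*7)*4 = ((2*(-3)*3)*7)*4 = -18*7*4 = -126*4 = -504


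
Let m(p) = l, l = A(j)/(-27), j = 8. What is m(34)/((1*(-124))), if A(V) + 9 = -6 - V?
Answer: -23/3348 ≈ -0.0068698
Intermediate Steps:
A(V) = -15 - V (A(V) = -9 + (-6 - V) = -15 - V)
l = 23/27 (l = (-15 - 1*8)/(-27) = (-15 - 8)*(-1/27) = -23*(-1/27) = 23/27 ≈ 0.85185)
m(p) = 23/27
m(34)/((1*(-124))) = 23/(27*((1*(-124)))) = (23/27)/(-124) = (23/27)*(-1/124) = -23/3348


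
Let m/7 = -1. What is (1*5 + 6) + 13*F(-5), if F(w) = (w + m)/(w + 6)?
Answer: -145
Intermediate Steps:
m = -7 (m = 7*(-1) = -7)
F(w) = (-7 + w)/(6 + w) (F(w) = (w - 7)/(w + 6) = (-7 + w)/(6 + w))
(1*5 + 6) + 13*F(-5) = (1*5 + 6) + 13*((-7 - 5)/(6 - 5)) = (5 + 6) + 13*(-12/1) = 11 + 13*(1*(-12)) = 11 + 13*(-12) = 11 - 156 = -145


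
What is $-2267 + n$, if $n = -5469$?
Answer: $-7736$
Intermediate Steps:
$-2267 + n = -2267 - 5469 = -7736$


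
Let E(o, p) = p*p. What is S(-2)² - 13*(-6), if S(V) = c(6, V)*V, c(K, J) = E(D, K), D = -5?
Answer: 5262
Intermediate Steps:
E(o, p) = p²
c(K, J) = K²
S(V) = 36*V (S(V) = 6²*V = 36*V)
S(-2)² - 13*(-6) = (36*(-2))² - 13*(-6) = (-72)² + 78 = 5184 + 78 = 5262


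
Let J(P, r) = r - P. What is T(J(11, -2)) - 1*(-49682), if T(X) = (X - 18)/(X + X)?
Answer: 1291763/26 ≈ 49683.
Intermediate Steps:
T(X) = (-18 + X)/(2*X) (T(X) = (-18 + X)/((2*X)) = (-18 + X)*(1/(2*X)) = (-18 + X)/(2*X))
T(J(11, -2)) - 1*(-49682) = (-18 + (-2 - 1*11))/(2*(-2 - 1*11)) - 1*(-49682) = (-18 + (-2 - 11))/(2*(-2 - 11)) + 49682 = (½)*(-18 - 13)/(-13) + 49682 = (½)*(-1/13)*(-31) + 49682 = 31/26 + 49682 = 1291763/26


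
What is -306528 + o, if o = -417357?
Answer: -723885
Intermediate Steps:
-306528 + o = -306528 - 417357 = -723885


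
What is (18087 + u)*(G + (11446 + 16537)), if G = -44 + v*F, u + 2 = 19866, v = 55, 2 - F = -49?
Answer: 1166765544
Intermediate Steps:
F = 51 (F = 2 - 1*(-49) = 2 + 49 = 51)
u = 19864 (u = -2 + 19866 = 19864)
G = 2761 (G = -44 + 55*51 = -44 + 2805 = 2761)
(18087 + u)*(G + (11446 + 16537)) = (18087 + 19864)*(2761 + (11446 + 16537)) = 37951*(2761 + 27983) = 37951*30744 = 1166765544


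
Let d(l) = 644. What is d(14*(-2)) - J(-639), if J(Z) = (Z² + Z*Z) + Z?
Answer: -815359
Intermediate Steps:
J(Z) = Z + 2*Z² (J(Z) = (Z² + Z²) + Z = 2*Z² + Z = Z + 2*Z²)
d(14*(-2)) - J(-639) = 644 - (-639)*(1 + 2*(-639)) = 644 - (-639)*(1 - 1278) = 644 - (-639)*(-1277) = 644 - 1*816003 = 644 - 816003 = -815359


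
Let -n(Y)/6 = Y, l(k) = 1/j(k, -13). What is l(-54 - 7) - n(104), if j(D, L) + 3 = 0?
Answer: 1871/3 ≈ 623.67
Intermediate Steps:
j(D, L) = -3 (j(D, L) = -3 + 0 = -3)
l(k) = -⅓ (l(k) = 1/(-3) = -⅓)
n(Y) = -6*Y
l(-54 - 7) - n(104) = -⅓ - (-6)*104 = -⅓ - 1*(-624) = -⅓ + 624 = 1871/3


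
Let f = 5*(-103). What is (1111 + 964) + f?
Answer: 1560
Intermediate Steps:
f = -515
(1111 + 964) + f = (1111 + 964) - 515 = 2075 - 515 = 1560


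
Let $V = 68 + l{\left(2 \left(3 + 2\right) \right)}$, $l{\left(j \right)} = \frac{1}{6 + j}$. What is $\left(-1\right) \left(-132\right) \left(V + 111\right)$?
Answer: $\frac{94545}{4} \approx 23636.0$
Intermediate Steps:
$V = \frac{1089}{16}$ ($V = 68 + \frac{1}{6 + 2 \left(3 + 2\right)} = 68 + \frac{1}{6 + 2 \cdot 5} = 68 + \frac{1}{6 + 10} = 68 + \frac{1}{16} = \frac{1089}{16} \approx 68.063$)
$\left(-1\right) \left(-132\right) \left(V + 111\right) = \left(-1\right) \left(-132\right) \left(\frac{1089}{16} + 111\right) = 132 \cdot \frac{2865}{16} = \frac{94545}{4}$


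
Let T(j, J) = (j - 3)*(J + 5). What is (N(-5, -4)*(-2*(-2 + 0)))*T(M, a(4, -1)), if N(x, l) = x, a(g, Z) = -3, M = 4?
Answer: -40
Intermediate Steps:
T(j, J) = (-3 + j)*(5 + J)
(N(-5, -4)*(-2*(-2 + 0)))*T(M, a(4, -1)) = (-(-10)*(-2 + 0))*(-15 - 3*(-3) + 5*4 - 3*4) = (-(-10)*(-2))*(-15 + 9 + 20 - 12) = -5*4*2 = -20*2 = -40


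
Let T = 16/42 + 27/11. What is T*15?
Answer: 3275/77 ≈ 42.532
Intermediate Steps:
T = 655/231 (T = 16*(1/42) + 27*(1/11) = 8/21 + 27/11 = 655/231 ≈ 2.8355)
T*15 = (655/231)*15 = 3275/77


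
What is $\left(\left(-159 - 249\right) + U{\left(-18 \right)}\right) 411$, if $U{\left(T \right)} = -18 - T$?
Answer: $-167688$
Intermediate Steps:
$\left(\left(-159 - 249\right) + U{\left(-18 \right)}\right) 411 = \left(\left(-159 - 249\right) - 0\right) 411 = \left(\left(-159 - 249\right) + \left(-18 + 18\right)\right) 411 = \left(-408 + 0\right) 411 = \left(-408\right) 411 = -167688$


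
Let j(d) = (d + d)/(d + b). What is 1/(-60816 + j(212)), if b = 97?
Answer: -309/18791720 ≈ -1.6443e-5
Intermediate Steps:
j(d) = 2*d/(97 + d) (j(d) = (d + d)/(d + 97) = (2*d)/(97 + d) = 2*d/(97 + d))
1/(-60816 + j(212)) = 1/(-60816 + 2*212/(97 + 212)) = 1/(-60816 + 2*212/309) = 1/(-60816 + 2*212*(1/309)) = 1/(-60816 + 424/309) = 1/(-18791720/309) = -309/18791720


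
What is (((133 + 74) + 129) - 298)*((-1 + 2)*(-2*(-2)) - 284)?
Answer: -10640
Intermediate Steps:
(((133 + 74) + 129) - 298)*((-1 + 2)*(-2*(-2)) - 284) = ((207 + 129) - 298)*(1*4 - 284) = (336 - 298)*(4 - 284) = 38*(-280) = -10640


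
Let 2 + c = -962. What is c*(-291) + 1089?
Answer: 281613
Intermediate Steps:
c = -964 (c = -2 - 962 = -964)
c*(-291) + 1089 = -964*(-291) + 1089 = 280524 + 1089 = 281613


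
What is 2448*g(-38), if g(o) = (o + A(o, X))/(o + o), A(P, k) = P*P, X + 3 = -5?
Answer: -45288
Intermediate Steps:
X = -8 (X = -3 - 5 = -8)
A(P, k) = P**2
g(o) = (o + o**2)/(2*o) (g(o) = (o + o**2)/(o + o) = (o + o**2)/((2*o)) = (o + o**2)*(1/(2*o)) = (o + o**2)/(2*o))
2448*g(-38) = 2448*(1/2 + (1/2)*(-38)) = 2448*(1/2 - 19) = 2448*(-37/2) = -45288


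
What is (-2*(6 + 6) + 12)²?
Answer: 144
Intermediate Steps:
(-2*(6 + 6) + 12)² = (-2*12 + 12)² = (-24 + 12)² = (-12)² = 144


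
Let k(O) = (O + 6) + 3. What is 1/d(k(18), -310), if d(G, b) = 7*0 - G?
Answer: -1/27 ≈ -0.037037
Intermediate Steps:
k(O) = 9 + O (k(O) = (6 + O) + 3 = 9 + O)
d(G, b) = -G (d(G, b) = 0 - G = -G)
1/d(k(18), -310) = 1/(-(9 + 18)) = 1/(-1*27) = 1/(-27) = -1/27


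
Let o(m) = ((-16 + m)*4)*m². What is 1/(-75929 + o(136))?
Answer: 1/8802151 ≈ 1.1361e-7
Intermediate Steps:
o(m) = m²*(-64 + 4*m) (o(m) = (-64 + 4*m)*m² = m²*(-64 + 4*m))
1/(-75929 + o(136)) = 1/(-75929 + 4*136²*(-16 + 136)) = 1/(-75929 + 4*18496*120) = 1/(-75929 + 8878080) = 1/8802151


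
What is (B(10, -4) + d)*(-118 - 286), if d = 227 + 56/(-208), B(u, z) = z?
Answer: -1169782/13 ≈ -89983.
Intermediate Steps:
d = 5895/26 (d = 227 + 56*(-1/208) = 227 - 7/26 = 5895/26 ≈ 226.73)
(B(10, -4) + d)*(-118 - 286) = (-4 + 5895/26)*(-118 - 286) = (5791/26)*(-404) = -1169782/13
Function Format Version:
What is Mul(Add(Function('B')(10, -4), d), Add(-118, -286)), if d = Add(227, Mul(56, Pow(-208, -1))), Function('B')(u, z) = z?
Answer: Rational(-1169782, 13) ≈ -89983.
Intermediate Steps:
d = Rational(5895, 26) (d = Add(227, Mul(56, Rational(-1, 208))) = Add(227, Rational(-7, 26)) = Rational(5895, 26) ≈ 226.73)
Mul(Add(Function('B')(10, -4), d), Add(-118, -286)) = Mul(Add(-4, Rational(5895, 26)), Add(-118, -286)) = Mul(Rational(5791, 26), -404) = Rational(-1169782, 13)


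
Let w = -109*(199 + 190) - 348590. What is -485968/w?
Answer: 485968/390991 ≈ 1.2429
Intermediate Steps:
w = -390991 (w = -109*389 - 348590 = -42401 - 348590 = -390991)
-485968/w = -485968/(-390991) = -485968*(-1/390991) = 485968/390991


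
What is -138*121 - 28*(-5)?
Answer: -16558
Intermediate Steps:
-138*121 - 28*(-5) = -16698 + 140 = -16558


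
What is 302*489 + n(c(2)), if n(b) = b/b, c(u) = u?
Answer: 147679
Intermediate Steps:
n(b) = 1
302*489 + n(c(2)) = 302*489 + 1 = 147678 + 1 = 147679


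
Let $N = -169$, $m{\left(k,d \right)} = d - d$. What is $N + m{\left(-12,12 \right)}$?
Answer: $-169$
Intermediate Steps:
$m{\left(k,d \right)} = 0$
$N + m{\left(-12,12 \right)} = -169 + 0 = -169$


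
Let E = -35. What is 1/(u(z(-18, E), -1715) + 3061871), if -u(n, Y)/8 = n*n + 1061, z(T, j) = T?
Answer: 1/3050791 ≈ 3.2778e-7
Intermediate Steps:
u(n, Y) = -8488 - 8*n² (u(n, Y) = -8*(n*n + 1061) = -8*(n² + 1061) = -8*(1061 + n²) = -8488 - 8*n²)
1/(u(z(-18, E), -1715) + 3061871) = 1/((-8488 - 8*(-18)²) + 3061871) = 1/((-8488 - 8*324) + 3061871) = 1/((-8488 - 2592) + 3061871) = 1/(-11080 + 3061871) = 1/3050791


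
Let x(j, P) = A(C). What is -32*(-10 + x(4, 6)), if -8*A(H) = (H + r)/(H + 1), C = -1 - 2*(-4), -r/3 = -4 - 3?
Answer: 334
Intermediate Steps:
r = 21 (r = -3*(-4 - 3) = -3*(-7) = 21)
C = 7 (C = -1 + 8 = 7)
A(H) = -(21 + H)/(8*(1 + H)) (A(H) = -(H + 21)/(8*(H + 1)) = -(21 + H)/(8*(1 + H)))
x(j, P) = -7/16 (x(j, P) = (-21 - 1*7)/(8*(1 + 7)) = (⅛)*(-21 - 7)/8 = (⅛)*(⅛)*(-28) = -7/16)
-32*(-10 + x(4, 6)) = -32*(-10 - 7/16) = -32*(-167/16) = 334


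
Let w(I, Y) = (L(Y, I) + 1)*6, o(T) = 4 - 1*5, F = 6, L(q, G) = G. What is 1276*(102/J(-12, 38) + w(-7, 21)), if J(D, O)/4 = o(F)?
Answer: -78474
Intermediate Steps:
o(T) = -1 (o(T) = 4 - 5 = -1)
J(D, O) = -4 (J(D, O) = 4*(-1) = -4)
w(I, Y) = 6 + 6*I (w(I, Y) = (I + 1)*6 = (1 + I)*6 = 6 + 6*I)
1276*(102/J(-12, 38) + w(-7, 21)) = 1276*(102/(-4) + (6 + 6*(-7))) = 1276*(102*(-¼) + (6 - 42)) = 1276*(-51/2 - 36) = 1276*(-123/2) = -78474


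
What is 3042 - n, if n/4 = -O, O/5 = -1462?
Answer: -26198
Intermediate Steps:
O = -7310 (O = 5*(-1462) = -7310)
n = 29240 (n = 4*(-1*(-7310)) = 4*7310 = 29240)
3042 - n = 3042 - 1*29240 = 3042 - 29240 = -26198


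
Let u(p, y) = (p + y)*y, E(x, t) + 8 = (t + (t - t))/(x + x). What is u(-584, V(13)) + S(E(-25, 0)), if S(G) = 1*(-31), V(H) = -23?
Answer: 13930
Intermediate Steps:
E(x, t) = -8 + t/(2*x) (E(x, t) = -8 + (t + (t - t))/(x + x) = -8 + (t + 0)/((2*x)) = -8 + t*(1/(2*x)) = -8 + t/(2*x))
u(p, y) = y*(p + y)
S(G) = -31
u(-584, V(13)) + S(E(-25, 0)) = -23*(-584 - 23) - 31 = -23*(-607) - 31 = 13961 - 31 = 13930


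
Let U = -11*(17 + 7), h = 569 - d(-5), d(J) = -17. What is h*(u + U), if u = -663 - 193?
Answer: -656320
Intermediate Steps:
h = 586 (h = 569 - 1*(-17) = 569 + 17 = 586)
U = -264 (U = -11*24 = -264)
u = -856
h*(u + U) = 586*(-856 - 264) = 586*(-1120) = -656320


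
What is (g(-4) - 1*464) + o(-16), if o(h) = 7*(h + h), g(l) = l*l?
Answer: -672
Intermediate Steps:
g(l) = l²
o(h) = 14*h (o(h) = 7*(2*h) = 14*h)
(g(-4) - 1*464) + o(-16) = ((-4)² - 1*464) + 14*(-16) = (16 - 464) - 224 = -448 - 224 = -672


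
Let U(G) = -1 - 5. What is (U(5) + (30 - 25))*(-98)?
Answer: 98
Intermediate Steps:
U(G) = -6
(U(5) + (30 - 25))*(-98) = (-6 + (30 - 25))*(-98) = (-6 + 5)*(-98) = -1*(-98) = 98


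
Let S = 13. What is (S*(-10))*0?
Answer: 0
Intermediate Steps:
(S*(-10))*0 = (13*(-10))*0 = -130*0 = 0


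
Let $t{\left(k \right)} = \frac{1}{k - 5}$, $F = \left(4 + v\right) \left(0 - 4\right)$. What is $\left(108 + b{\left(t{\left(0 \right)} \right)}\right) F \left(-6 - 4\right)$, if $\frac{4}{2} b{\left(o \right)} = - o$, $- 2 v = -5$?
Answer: $28106$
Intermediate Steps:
$v = \frac{5}{2}$ ($v = \left(- \frac{1}{2}\right) \left(-5\right) = \frac{5}{2} \approx 2.5$)
$F = -26$ ($F = \left(4 + \frac{5}{2}\right) \left(0 - 4\right) = \frac{13}{2} \left(-4\right) = -26$)
$t{\left(k \right)} = \frac{1}{-5 + k}$
$b{\left(o \right)} = - \frac{o}{2}$ ($b{\left(o \right)} = \frac{\left(-1\right) o}{2} = - \frac{o}{2}$)
$\left(108 + b{\left(t{\left(0 \right)} \right)}\right) F \left(-6 - 4\right) = \left(108 - \frac{1}{2 \left(-5 + 0\right)}\right) \left(- 26 \left(-6 - 4\right)\right) = \left(108 - \frac{1}{2 \left(-5\right)}\right) \left(\left(-26\right) \left(-10\right)\right) = \left(108 - - \frac{1}{10}\right) 260 = \left(108 + \frac{1}{10}\right) 260 = \frac{1081}{10} \cdot 260 = 28106$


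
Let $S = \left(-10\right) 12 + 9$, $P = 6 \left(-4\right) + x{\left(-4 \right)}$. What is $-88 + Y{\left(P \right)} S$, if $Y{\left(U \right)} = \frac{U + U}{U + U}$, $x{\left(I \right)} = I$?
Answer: $-199$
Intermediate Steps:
$P = -28$ ($P = 6 \left(-4\right) - 4 = -24 - 4 = -28$)
$Y{\left(U \right)} = 1$ ($Y{\left(U \right)} = \frac{2 U}{2 U} = 2 U \frac{1}{2 U} = 1$)
$S = -111$ ($S = -120 + 9 = -111$)
$-88 + Y{\left(P \right)} S = -88 + 1 \left(-111\right) = -88 - 111 = -199$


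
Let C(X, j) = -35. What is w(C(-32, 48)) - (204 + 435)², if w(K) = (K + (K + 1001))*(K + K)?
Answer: -473491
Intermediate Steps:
w(K) = 2*K*(1001 + 2*K) (w(K) = (K + (1001 + K))*(2*K) = (1001 + 2*K)*(2*K) = 2*K*(1001 + 2*K))
w(C(-32, 48)) - (204 + 435)² = 2*(-35)*(1001 + 2*(-35)) - (204 + 435)² = 2*(-35)*(1001 - 70) - 1*639² = 2*(-35)*931 - 1*408321 = -65170 - 408321 = -473491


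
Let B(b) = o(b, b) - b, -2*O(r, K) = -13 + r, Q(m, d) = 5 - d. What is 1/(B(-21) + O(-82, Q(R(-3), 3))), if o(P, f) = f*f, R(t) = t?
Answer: 2/1019 ≈ 0.0019627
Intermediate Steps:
O(r, K) = 13/2 - r/2 (O(r, K) = -(-13 + r)/2 = 13/2 - r/2)
o(P, f) = f**2
B(b) = b**2 - b
1/(B(-21) + O(-82, Q(R(-3), 3))) = 1/(-21*(-1 - 21) + (13/2 - 1/2*(-82))) = 1/(-21*(-22) + (13/2 + 41)) = 1/(462 + 95/2) = 1/(1019/2) = 2/1019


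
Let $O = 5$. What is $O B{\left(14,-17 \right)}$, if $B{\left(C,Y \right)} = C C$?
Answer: $980$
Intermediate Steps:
$B{\left(C,Y \right)} = C^{2}$
$O B{\left(14,-17 \right)} = 5 \cdot 14^{2} = 5 \cdot 196 = 980$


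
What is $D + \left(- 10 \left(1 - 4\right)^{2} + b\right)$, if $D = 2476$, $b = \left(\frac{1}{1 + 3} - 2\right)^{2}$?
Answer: $\frac{38225}{16} \approx 2389.1$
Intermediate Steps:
$b = \frac{49}{16}$ ($b = \left(\frac{1}{4} - 2\right)^{2} = \left(- \frac{7}{4}\right)^{2} = \frac{49}{16} \approx 3.0625$)
$D + \left(- 10 \left(1 - 4\right)^{2} + b\right) = 2476 + \left(- 10 \left(1 - 4\right)^{2} + \frac{49}{16}\right) = 2476 + \left(- 10 \left(-3\right)^{2} + \frac{49}{16}\right) = 2476 + \left(\left(-10\right) 9 + \frac{49}{16}\right) = 2476 + \left(-90 + \frac{49}{16}\right) = 2476 - \frac{1391}{16} = \frac{38225}{16}$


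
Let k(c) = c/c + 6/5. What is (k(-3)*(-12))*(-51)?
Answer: 6732/5 ≈ 1346.4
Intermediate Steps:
k(c) = 11/5 (k(c) = 1 + 6*(⅕) = 1 + 6/5 = 11/5)
(k(-3)*(-12))*(-51) = ((11/5)*(-12))*(-51) = -132/5*(-51) = 6732/5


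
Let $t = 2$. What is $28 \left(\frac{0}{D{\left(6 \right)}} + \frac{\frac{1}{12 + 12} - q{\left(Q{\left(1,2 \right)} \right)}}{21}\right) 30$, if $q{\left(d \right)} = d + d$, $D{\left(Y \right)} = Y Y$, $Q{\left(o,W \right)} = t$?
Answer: $- \frac{475}{3} \approx -158.33$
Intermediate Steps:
$Q{\left(o,W \right)} = 2$
$D{\left(Y \right)} = Y^{2}$
$q{\left(d \right)} = 2 d$
$28 \left(\frac{0}{D{\left(6 \right)}} + \frac{\frac{1}{12 + 12} - q{\left(Q{\left(1,2 \right)} \right)}}{21}\right) 30 = 28 \left(\frac{0}{6^{2}} + \frac{\frac{1}{12 + 12} - 2 \cdot 2}{21}\right) 30 = 28 \left(\frac{0}{36} + \left(\frac{1}{24} - 4\right) \frac{1}{21}\right) 30 = 28 \left(0 \cdot \frac{1}{36} + \left(\frac{1}{24} - 4\right) \frac{1}{21}\right) 30 = 28 \left(0 - \frac{95}{504}\right) 30 = 28 \left(- \frac{95}{504}\right) 30 = \left(- \frac{95}{18}\right) 30 = - \frac{475}{3}$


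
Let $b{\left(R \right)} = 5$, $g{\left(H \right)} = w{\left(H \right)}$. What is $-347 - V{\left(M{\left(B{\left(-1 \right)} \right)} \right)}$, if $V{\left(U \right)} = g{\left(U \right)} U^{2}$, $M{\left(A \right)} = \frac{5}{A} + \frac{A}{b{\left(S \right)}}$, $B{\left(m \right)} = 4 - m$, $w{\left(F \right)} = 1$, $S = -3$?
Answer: $-351$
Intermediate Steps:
$g{\left(H \right)} = 1$
$M{\left(A \right)} = \frac{5}{A} + \frac{A}{5}$
$V{\left(U \right)} = U^{2}$ ($V{\left(U \right)} = 1 U^{2} = U^{2}$)
$-347 - V{\left(M{\left(B{\left(-1 \right)} \right)} \right)} = -347 - \left(\frac{5}{4 - -1} + \frac{4 - -1}{5}\right)^{2} = -347 - \left(\frac{5}{4 + 1} + \frac{4 + 1}{5}\right)^{2} = -347 - \left(\frac{5}{5} + \frac{1}{5} \cdot 5\right)^{2} = -347 - \left(5 \cdot \frac{1}{5} + 1\right)^{2} = -347 - \left(1 + 1\right)^{2} = -347 - 2^{2} = -347 - 4 = -351$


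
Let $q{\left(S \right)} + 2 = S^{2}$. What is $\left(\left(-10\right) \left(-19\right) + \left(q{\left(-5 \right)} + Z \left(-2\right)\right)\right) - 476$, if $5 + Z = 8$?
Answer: $-269$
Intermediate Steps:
$Z = 3$ ($Z = -5 + 8 = 3$)
$q{\left(S \right)} = -2 + S^{2}$
$\left(\left(-10\right) \left(-19\right) + \left(q{\left(-5 \right)} + Z \left(-2\right)\right)\right) - 476 = \left(\left(-10\right) \left(-19\right) + \left(\left(-2 + \left(-5\right)^{2}\right) + 3 \left(-2\right)\right)\right) - 476 = \left(190 + \left(\left(-2 + 25\right) - 6\right)\right) - 476 = \left(190 + \left(23 - 6\right)\right) - 476 = \left(190 + 17\right) - 476 = 207 - 476 = -269$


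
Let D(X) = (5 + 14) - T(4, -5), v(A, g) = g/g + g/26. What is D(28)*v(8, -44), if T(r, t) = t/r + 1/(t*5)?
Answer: -18261/1300 ≈ -14.047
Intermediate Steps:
v(A, g) = 1 + g/26 (v(A, g) = 1 + g*(1/26) = 1 + g/26)
T(r, t) = 1/(5*t) + t/r (T(r, t) = t/r + (⅕)/t = t/r + 1/(5*t) = 1/(5*t) + t/r)
D(X) = 2029/100 (D(X) = (5 + 14) - ((⅕)/(-5) - 5/4) = 19 - ((⅕)*(-⅕) - 5*¼) = 19 - (-1/25 - 5/4) = 19 - 1*(-129/100) = 19 + 129/100 = 2029/100)
D(28)*v(8, -44) = 2029*(1 + (1/26)*(-44))/100 = 2029*(1 - 22/13)/100 = (2029/100)*(-9/13) = -18261/1300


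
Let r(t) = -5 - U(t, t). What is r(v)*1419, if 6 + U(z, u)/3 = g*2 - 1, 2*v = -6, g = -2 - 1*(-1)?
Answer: 31218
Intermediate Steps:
g = -1 (g = -2 + 1 = -1)
v = -3 (v = (1/2)*(-6) = -3)
U(z, u) = -27 (U(z, u) = -18 + 3*(-1*2 - 1) = -18 + 3*(-2 - 1) = -18 + 3*(-3) = -18 - 9 = -27)
r(t) = 22 (r(t) = -5 - 1*(-27) = -5 + 27 = 22)
r(v)*1419 = 22*1419 = 31218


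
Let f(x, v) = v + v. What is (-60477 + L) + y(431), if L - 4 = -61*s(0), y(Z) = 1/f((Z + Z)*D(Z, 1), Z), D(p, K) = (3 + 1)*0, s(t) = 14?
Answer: -52863873/862 ≈ -61327.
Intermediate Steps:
D(p, K) = 0 (D(p, K) = 4*0 = 0)
f(x, v) = 2*v
y(Z) = 1/(2*Z)
L = -850 (L = 4 - 61*14 = 4 - 854 = -850)
(-60477 + L) + y(431) = (-60477 - 850) + (½)/431 = -61327 + (½)*(1/431) = -61327 + 1/862 = -52863873/862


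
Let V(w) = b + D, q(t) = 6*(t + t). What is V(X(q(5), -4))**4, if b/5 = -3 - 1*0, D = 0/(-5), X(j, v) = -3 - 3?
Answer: 50625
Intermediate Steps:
q(t) = 12*t (q(t) = 6*(2*t) = 12*t)
X(j, v) = -6
D = 0 (D = 0*(-1/5) = 0)
b = -15 (b = 5*(-3 - 1*0) = 5*(-3 + 0) = 5*(-3) = -15)
V(w) = -15 (V(w) = -15 + 0 = -15)
V(X(q(5), -4))**4 = (-15)**4 = 50625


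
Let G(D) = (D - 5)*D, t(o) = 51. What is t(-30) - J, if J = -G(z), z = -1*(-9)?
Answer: 87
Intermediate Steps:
z = 9
G(D) = D*(-5 + D) (G(D) = (-5 + D)*D = D*(-5 + D))
J = -36 (J = -9*(-5 + 9) = -9*4 = -1*36 = -36)
t(-30) - J = 51 - 1*(-36) = 51 + 36 = 87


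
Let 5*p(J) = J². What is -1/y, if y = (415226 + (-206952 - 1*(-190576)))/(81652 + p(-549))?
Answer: -709661/1994250 ≈ -0.35585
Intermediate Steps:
p(J) = J²/5
y = 1994250/709661 (y = (415226 + (-206952 - 1*(-190576)))/(81652 + (⅕)*(-549)²) = (415226 + (-206952 + 190576))/(81652 + (⅕)*301401) = (415226 - 16376)/(81652 + 301401/5) = 398850/(709661/5) = 398850*(5/709661) = 1994250/709661 ≈ 2.8101)
-1/y = -1/1994250/709661 = -1*709661/1994250 = -709661/1994250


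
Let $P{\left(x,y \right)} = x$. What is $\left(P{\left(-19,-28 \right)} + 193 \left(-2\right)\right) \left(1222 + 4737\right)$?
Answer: $-2413395$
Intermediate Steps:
$\left(P{\left(-19,-28 \right)} + 193 \left(-2\right)\right) \left(1222 + 4737\right) = \left(-19 + 193 \left(-2\right)\right) \left(1222 + 4737\right) = \left(-19 - 386\right) 5959 = \left(-405\right) 5959 = -2413395$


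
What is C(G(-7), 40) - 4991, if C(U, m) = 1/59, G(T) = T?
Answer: -294468/59 ≈ -4991.0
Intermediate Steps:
C(U, m) = 1/59
C(G(-7), 40) - 4991 = 1/59 - 4991 = -294468/59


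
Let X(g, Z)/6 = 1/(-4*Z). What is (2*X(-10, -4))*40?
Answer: 30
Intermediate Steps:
X(g, Z) = -3/(2*Z) (X(g, Z) = 6/((-4*Z)) = 6*(-1/(4*Z)) = -3/(2*Z))
(2*X(-10, -4))*40 = (2*(-3/2/(-4)))*40 = (2*(-3/2*(-¼)))*40 = (2*(3/8))*40 = (¾)*40 = 30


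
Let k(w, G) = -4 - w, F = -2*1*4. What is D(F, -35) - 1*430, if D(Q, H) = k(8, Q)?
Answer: -442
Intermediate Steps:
F = -8 (F = -2*4 = -8)
D(Q, H) = -12 (D(Q, H) = -4 - 1*8 = -4 - 8 = -12)
D(F, -35) - 1*430 = -12 - 1*430 = -12 - 430 = -442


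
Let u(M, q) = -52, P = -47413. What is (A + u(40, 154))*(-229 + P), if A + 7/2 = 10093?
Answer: -478206575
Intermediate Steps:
A = 20179/2 (A = -7/2 + 10093 = 20179/2 ≈ 10090.)
(A + u(40, 154))*(-229 + P) = (20179/2 - 52)*(-229 - 47413) = (20075/2)*(-47642) = -478206575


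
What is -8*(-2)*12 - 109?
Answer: 83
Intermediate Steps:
-8*(-2)*12 - 109 = 16*12 - 109 = 192 - 109 = 83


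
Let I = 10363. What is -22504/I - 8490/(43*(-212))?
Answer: -1362379/1098478 ≈ -1.2402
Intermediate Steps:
-22504/I - 8490/(43*(-212)) = -22504/10363 - 8490/(43*(-212)) = -22504*1/10363 - 8490/(-9116) = -22504/10363 - 8490*(-1/9116) = -22504/10363 + 4245/4558 = -1362379/1098478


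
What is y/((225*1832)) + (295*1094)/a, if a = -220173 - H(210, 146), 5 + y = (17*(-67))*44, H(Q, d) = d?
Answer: -16007990511/10090610200 ≈ -1.5864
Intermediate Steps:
y = -50121 (y = -5 + (17*(-67))*44 = -5 - 1139*44 = -5 - 50116 = -50121)
a = -220319 (a = -220173 - 1*146 = -220173 - 146 = -220319)
y/((225*1832)) + (295*1094)/a = -50121/(225*1832) + (295*1094)/(-220319) = -50121/412200 + 322730*(-1/220319) = -50121*1/412200 - 322730/220319 = -5569/45800 - 322730/220319 = -16007990511/10090610200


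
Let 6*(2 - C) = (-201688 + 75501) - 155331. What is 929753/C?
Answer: 2789259/140765 ≈ 19.815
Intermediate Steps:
C = 140765/3 (C = 2 - ((-201688 + 75501) - 155331)/6 = 2 - (-126187 - 155331)/6 = 2 - ⅙*(-281518) = 2 + 140759/3 = 140765/3 ≈ 46922.)
929753/C = 929753/(140765/3) = 929753*(3/140765) = 2789259/140765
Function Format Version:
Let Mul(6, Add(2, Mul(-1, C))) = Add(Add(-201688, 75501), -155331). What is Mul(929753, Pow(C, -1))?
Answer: Rational(2789259, 140765) ≈ 19.815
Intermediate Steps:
C = Rational(140765, 3) (C = Add(2, Mul(Rational(-1, 6), Add(Add(-201688, 75501), -155331))) = Add(2, Mul(Rational(-1, 6), Add(-126187, -155331))) = Add(2, Mul(Rational(-1, 6), -281518)) = Add(2, Rational(140759, 3)) = Rational(140765, 3) ≈ 46922.)
Mul(929753, Pow(C, -1)) = Mul(929753, Pow(Rational(140765, 3), -1)) = Mul(929753, Rational(3, 140765)) = Rational(2789259, 140765)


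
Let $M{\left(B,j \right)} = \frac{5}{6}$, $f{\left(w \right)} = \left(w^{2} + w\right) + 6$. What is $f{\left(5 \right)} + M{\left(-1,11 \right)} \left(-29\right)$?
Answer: $\frac{71}{6} \approx 11.833$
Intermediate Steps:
$f{\left(w \right)} = 6 + w + w^{2}$ ($f{\left(w \right)} = \left(w + w^{2}\right) + 6 = 6 + w + w^{2}$)
$M{\left(B,j \right)} = \frac{5}{6}$ ($M{\left(B,j \right)} = 5 \cdot \frac{1}{6} = \frac{5}{6}$)
$f{\left(5 \right)} + M{\left(-1,11 \right)} \left(-29\right) = \left(6 + 5 + 5^{2}\right) + \frac{5}{6} \left(-29\right) = \left(6 + 5 + 25\right) - \frac{145}{6} = 36 - \frac{145}{6} = \frac{71}{6}$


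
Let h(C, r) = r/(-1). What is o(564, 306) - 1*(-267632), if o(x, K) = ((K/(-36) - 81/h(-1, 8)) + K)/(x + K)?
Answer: 1862721181/6960 ≈ 2.6763e+5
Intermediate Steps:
h(C, r) = -r (h(C, r) = r*(-1) = -r)
o(x, K) = (81/8 + 35*K/36)/(K + x) (o(x, K) = ((K/(-36) - 81/((-1*8))) + K)/(x + K) = ((K*(-1/36) - 81/(-8)) + K)/(K + x) = ((-K/36 - 81*(-⅛)) + K)/(K + x) = ((-K/36 + 81/8) + K)/(K + x) = ((81/8 - K/36) + K)/(K + x) = (81/8 + 35*K/36)/(K + x))
o(564, 306) - 1*(-267632) = (729 + 70*306)/(72*(306 + 564)) - 1*(-267632) = (1/72)*(729 + 21420)/870 + 267632 = (1/72)*(1/870)*22149 + 267632 = 2461/6960 + 267632 = 1862721181/6960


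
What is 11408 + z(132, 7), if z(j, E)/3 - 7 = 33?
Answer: 11528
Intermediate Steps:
z(j, E) = 120 (z(j, E) = 21 + 3*33 = 21 + 99 = 120)
11408 + z(132, 7) = 11408 + 120 = 11528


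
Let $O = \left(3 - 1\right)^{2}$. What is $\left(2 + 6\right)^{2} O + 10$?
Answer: $266$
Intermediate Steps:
$O = 4$ ($O = 2^{2} = 4$)
$\left(2 + 6\right)^{2} O + 10 = \left(2 + 6\right)^{2} \cdot 4 + 10 = 8^{2} \cdot 4 + 10 = 64 \cdot 4 + 10 = 256 + 10 = 266$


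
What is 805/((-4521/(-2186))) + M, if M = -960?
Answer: -2580430/4521 ≈ -570.77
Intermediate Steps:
805/((-4521/(-2186))) + M = 805/((-4521/(-2186))) - 960 = 805/((-4521*(-1/2186))) - 960 = 805/(4521/2186) - 960 = 805*(2186/4521) - 960 = 1759730/4521 - 960 = -2580430/4521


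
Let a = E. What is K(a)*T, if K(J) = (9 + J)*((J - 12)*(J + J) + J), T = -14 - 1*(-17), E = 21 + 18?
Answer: 308880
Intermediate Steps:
E = 39
T = 3 (T = -14 + 17 = 3)
a = 39
K(J) = (9 + J)*(J + 2*J*(-12 + J)) (K(J) = (9 + J)*((-12 + J)*(2*J) + J) = (9 + J)*(2*J*(-12 + J) + J) = (9 + J)*(J + 2*J*(-12 + J)))
K(a)*T = (39*(-207 - 5*39 + 2*39²))*3 = (39*(-207 - 195 + 2*1521))*3 = (39*(-207 - 195 + 3042))*3 = (39*2640)*3 = 102960*3 = 308880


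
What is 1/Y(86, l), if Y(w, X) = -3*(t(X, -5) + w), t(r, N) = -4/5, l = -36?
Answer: -5/1278 ≈ -0.0039124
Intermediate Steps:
t(r, N) = -⅘ (t(r, N) = -4*⅕ = -⅘)
Y(w, X) = 12/5 - 3*w (Y(w, X) = -3*(-⅘ + w) = 12/5 - 3*w)
1/Y(86, l) = 1/(12/5 - 3*86) = 1/(12/5 - 258) = 1/(-1278/5) = -5/1278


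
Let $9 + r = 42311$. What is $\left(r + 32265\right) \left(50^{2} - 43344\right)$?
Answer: $-3045614548$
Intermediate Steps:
$r = 42302$ ($r = -9 + 42311 = 42302$)
$\left(r + 32265\right) \left(50^{2} - 43344\right) = \left(42302 + 32265\right) \left(50^{2} - 43344\right) = 74567 \left(2500 - 43344\right) = 74567 \left(-40844\right) = -3045614548$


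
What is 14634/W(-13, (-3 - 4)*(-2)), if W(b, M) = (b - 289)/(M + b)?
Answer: -7317/151 ≈ -48.457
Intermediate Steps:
W(b, M) = (-289 + b)/(M + b)
14634/W(-13, (-3 - 4)*(-2)) = 14634/(((-289 - 13)/((-3 - 4)*(-2) - 13))) = 14634/((-302/(-7*(-2) - 13))) = 14634/((-302/(14 - 13))) = 14634/((-302/1)) = 14634/((1*(-302))) = 14634/(-302) = 14634*(-1/302) = -7317/151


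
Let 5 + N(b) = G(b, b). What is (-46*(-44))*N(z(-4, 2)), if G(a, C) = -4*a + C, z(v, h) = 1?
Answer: -16192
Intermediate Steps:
G(a, C) = C - 4*a
N(b) = -5 - 3*b (N(b) = -5 + (b - 4*b) = -5 - 3*b)
(-46*(-44))*N(z(-4, 2)) = (-46*(-44))*(-5 - 3*1) = 2024*(-5 - 3) = 2024*(-8) = -16192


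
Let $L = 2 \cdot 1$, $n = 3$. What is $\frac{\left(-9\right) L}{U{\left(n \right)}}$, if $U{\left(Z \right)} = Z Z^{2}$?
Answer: $- \frac{2}{3} \approx -0.66667$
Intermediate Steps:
$U{\left(Z \right)} = Z^{3}$
$L = 2$
$\frac{\left(-9\right) L}{U{\left(n \right)}} = \frac{\left(-9\right) 2}{3^{3}} = - \frac{18}{27} = \left(-18\right) \frac{1}{27} = - \frac{2}{3}$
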